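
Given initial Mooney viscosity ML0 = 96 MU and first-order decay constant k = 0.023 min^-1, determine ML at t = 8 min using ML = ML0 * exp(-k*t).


ML = ML0 * exp(-k * t)
ML = 96 * exp(-0.023 * 8)
ML = 96 * 0.8319
ML = 79.87 MU

79.87 MU


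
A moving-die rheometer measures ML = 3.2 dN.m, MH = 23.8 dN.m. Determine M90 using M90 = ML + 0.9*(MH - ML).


M90 = ML + 0.9 * (MH - ML)
M90 = 3.2 + 0.9 * (23.8 - 3.2)
M90 = 3.2 + 0.9 * 20.6
M90 = 21.74 dN.m

21.74 dN.m


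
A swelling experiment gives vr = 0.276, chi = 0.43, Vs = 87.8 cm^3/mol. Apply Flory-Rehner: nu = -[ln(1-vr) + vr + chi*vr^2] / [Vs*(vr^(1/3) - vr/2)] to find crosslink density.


ln(1 - vr) = ln(1 - 0.276) = -0.3230
Numerator = -((-0.3230) + 0.276 + 0.43 * 0.276^2) = 0.0142
Denominator = 87.8 * (0.276^(1/3) - 0.276/2) = 45.0487
nu = 0.0142 / 45.0487 = 3.1540e-04 mol/cm^3

3.1540e-04 mol/cm^3


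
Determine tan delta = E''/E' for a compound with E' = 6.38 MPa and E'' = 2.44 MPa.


tan delta = E'' / E'
= 2.44 / 6.38
= 0.3824

tan delta = 0.3824


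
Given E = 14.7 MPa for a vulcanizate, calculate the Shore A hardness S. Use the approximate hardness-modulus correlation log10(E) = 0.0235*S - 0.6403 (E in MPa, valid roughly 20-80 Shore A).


log10(E) = 0.0235*S - 0.6403  =>  S = (log10(E) + 0.6403) / 0.0235
log10(14.7) = 1.167317
S = (1.167317 + 0.6403) / 0.0235 = 1.807617 / 0.0235
S = 76.9

Shore A = 76.9


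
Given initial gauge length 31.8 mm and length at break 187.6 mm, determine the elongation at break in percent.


Elongation = (Lf - L0) / L0 * 100
= (187.6 - 31.8) / 31.8 * 100
= 155.8 / 31.8 * 100
= 489.9%

489.9%


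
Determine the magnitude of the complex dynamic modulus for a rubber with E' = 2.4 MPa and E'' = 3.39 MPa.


|E*| = sqrt(E'^2 + E''^2)
= sqrt(2.4^2 + 3.39^2)
= sqrt(5.7600 + 11.4921)
= 4.154 MPa

4.154 MPa


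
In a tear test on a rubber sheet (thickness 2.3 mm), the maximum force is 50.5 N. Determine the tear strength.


Tear strength = force / thickness
= 50.5 / 2.3
= 21.96 N/mm

21.96 N/mm


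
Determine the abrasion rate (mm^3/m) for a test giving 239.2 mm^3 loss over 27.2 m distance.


Rate = volume_loss / distance
= 239.2 / 27.2
= 8.794 mm^3/m

8.794 mm^3/m


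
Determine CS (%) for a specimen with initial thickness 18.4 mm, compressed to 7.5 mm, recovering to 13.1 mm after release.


CS = (t0 - recovered) / (t0 - ts) * 100
= (18.4 - 13.1) / (18.4 - 7.5) * 100
= 5.3 / 10.9 * 100
= 48.6%

48.6%


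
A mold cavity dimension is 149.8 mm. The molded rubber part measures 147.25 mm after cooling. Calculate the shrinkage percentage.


Shrinkage = (mold - part) / mold * 100
= (149.8 - 147.25) / 149.8 * 100
= 2.55 / 149.8 * 100
= 1.7%

1.7%


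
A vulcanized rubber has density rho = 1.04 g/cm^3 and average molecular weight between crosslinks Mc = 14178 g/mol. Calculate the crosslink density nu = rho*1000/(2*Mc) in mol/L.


nu = rho * 1000 / (2 * Mc)
nu = 1.04 * 1000 / (2 * 14178)
nu = 1040.0 / 28356
nu = 0.0367 mol/L

0.0367 mol/L


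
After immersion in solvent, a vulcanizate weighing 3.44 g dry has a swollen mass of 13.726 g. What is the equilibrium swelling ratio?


Q = W_swollen / W_dry
Q = 13.726 / 3.44
Q = 3.99

Q = 3.99


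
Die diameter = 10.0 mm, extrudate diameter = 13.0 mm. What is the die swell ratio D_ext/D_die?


Die swell ratio = D_extrudate / D_die
= 13.0 / 10.0
= 1.3

Die swell = 1.3


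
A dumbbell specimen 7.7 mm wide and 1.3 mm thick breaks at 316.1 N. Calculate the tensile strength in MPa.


Area = width * thickness = 7.7 * 1.3 = 10.01 mm^2
TS = force / area = 316.1 / 10.01 = 31.58 MPa

31.58 MPa


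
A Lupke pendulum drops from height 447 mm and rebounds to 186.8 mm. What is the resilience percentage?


Resilience = h_rebound / h_drop * 100
= 186.8 / 447 * 100
= 41.8%

41.8%


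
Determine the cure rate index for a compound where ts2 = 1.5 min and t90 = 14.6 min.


CRI = 100 / (t90 - ts2)
= 100 / (14.6 - 1.5)
= 100 / 13.1
= 7.63 min^-1

7.63 min^-1


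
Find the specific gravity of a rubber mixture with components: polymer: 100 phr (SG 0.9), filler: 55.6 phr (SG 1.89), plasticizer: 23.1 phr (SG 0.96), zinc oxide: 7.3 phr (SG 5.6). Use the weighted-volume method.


Sum of weights = 186.0
Volume contributions:
  polymer: 100/0.9 = 111.1111
  filler: 55.6/1.89 = 29.4180
  plasticizer: 23.1/0.96 = 24.0625
  zinc oxide: 7.3/5.6 = 1.3036
Sum of volumes = 165.8952
SG = 186.0 / 165.8952 = 1.121

SG = 1.121


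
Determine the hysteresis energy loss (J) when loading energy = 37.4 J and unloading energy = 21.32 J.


Hysteresis loss = loading - unloading
= 37.4 - 21.32
= 16.08 J

16.08 J


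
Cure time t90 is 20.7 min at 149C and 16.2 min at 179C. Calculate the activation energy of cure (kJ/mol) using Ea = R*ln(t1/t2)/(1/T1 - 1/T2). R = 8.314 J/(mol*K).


T1 = 422.15 K, T2 = 452.15 K
1/T1 - 1/T2 = 1.5717e-04
ln(t1/t2) = ln(20.7/16.2) = 0.2451
Ea = 8.314 * 0.2451 / 1.5717e-04 = 12966.4532 J/mol
Ea = 12.97 kJ/mol

12.97 kJ/mol


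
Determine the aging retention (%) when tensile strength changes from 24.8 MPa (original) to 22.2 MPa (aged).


Retention = aged / original * 100
= 22.2 / 24.8 * 100
= 89.5%

89.5%


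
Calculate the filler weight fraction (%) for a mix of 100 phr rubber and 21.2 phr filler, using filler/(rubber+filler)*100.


Filler % = filler / (rubber + filler) * 100
= 21.2 / (100 + 21.2) * 100
= 21.2 / 121.2 * 100
= 17.49%

17.49%


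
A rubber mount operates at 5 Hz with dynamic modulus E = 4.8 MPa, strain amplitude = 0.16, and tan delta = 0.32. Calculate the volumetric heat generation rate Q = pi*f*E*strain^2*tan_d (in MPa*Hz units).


Q = pi * f * E * strain^2 * tan_d
= pi * 5 * 4.8 * 0.16^2 * 0.32
= pi * 5 * 4.8 * 0.0256 * 0.32
= 0.6177

Q = 0.6177


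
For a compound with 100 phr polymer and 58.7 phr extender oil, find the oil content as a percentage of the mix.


Oil % = oil / (100 + oil) * 100
= 58.7 / (100 + 58.7) * 100
= 58.7 / 158.7 * 100
= 36.99%

36.99%


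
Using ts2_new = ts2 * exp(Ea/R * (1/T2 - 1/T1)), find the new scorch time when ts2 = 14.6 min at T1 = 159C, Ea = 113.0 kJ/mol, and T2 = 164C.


Convert temperatures: T1 = 159 + 273.15 = 432.15 K, T2 = 164 + 273.15 = 437.15 K
ts2_new = 14.6 * exp(113000 / 8.314 * (1/437.15 - 1/432.15))
1/T2 - 1/T1 = -2.6467e-05
ts2_new = 10.19 min

10.19 min


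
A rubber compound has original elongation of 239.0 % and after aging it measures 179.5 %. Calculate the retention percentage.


Retention = aged / original * 100
= 179.5 / 239.0 * 100
= 75.1%

75.1%


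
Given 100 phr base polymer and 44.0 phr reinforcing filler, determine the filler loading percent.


Filler % = filler / (rubber + filler) * 100
= 44.0 / (100 + 44.0) * 100
= 44.0 / 144.0 * 100
= 30.56%

30.56%


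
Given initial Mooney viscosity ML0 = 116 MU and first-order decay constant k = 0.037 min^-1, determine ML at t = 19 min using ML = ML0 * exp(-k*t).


ML = ML0 * exp(-k * t)
ML = 116 * exp(-0.037 * 19)
ML = 116 * 0.4951
ML = 57.43 MU

57.43 MU


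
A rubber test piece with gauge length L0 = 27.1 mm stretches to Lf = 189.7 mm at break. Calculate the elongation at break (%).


Elongation = (Lf - L0) / L0 * 100
= (189.7 - 27.1) / 27.1 * 100
= 162.6 / 27.1 * 100
= 600.0%

600.0%


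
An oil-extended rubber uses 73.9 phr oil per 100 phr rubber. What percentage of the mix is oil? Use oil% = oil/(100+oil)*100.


Oil % = oil / (100 + oil) * 100
= 73.9 / (100 + 73.9) * 100
= 73.9 / 173.9 * 100
= 42.5%

42.5%


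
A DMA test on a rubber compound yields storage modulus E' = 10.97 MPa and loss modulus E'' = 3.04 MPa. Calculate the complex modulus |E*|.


|E*| = sqrt(E'^2 + E''^2)
= sqrt(10.97^2 + 3.04^2)
= sqrt(120.3409 + 9.2416)
= 11.383 MPa

11.383 MPa


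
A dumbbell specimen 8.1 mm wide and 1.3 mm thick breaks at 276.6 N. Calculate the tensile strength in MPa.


Area = width * thickness = 8.1 * 1.3 = 10.53 mm^2
TS = force / area = 276.6 / 10.53 = 26.27 MPa

26.27 MPa


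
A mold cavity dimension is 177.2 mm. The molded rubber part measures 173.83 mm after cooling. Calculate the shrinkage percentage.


Shrinkage = (mold - part) / mold * 100
= (177.2 - 173.83) / 177.2 * 100
= 3.37 / 177.2 * 100
= 1.9%

1.9%


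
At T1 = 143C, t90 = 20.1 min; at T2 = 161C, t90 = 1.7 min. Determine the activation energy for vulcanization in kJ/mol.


T1 = 416.15 K, T2 = 434.15 K
1/T1 - 1/T2 = 9.9628e-05
ln(t1/t2) = ln(20.1/1.7) = 2.4701
Ea = 8.314 * 2.4701 / 9.9628e-05 = 206129.5579 J/mol
Ea = 206.13 kJ/mol

206.13 kJ/mol


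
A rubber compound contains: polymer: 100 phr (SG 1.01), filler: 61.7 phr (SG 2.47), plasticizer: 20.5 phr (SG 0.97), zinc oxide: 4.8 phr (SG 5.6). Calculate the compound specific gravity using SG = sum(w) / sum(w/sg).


Sum of weights = 187.0
Volume contributions:
  polymer: 100/1.01 = 99.0099
  filler: 61.7/2.47 = 24.9798
  plasticizer: 20.5/0.97 = 21.1340
  zinc oxide: 4.8/5.6 = 0.8571
Sum of volumes = 145.9808
SG = 187.0 / 145.9808 = 1.281

SG = 1.281


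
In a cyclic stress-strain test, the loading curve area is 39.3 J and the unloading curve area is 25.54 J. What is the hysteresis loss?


Hysteresis loss = loading - unloading
= 39.3 - 25.54
= 13.76 J

13.76 J


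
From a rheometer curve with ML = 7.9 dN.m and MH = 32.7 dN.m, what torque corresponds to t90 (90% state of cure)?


M90 = ML + 0.9 * (MH - ML)
M90 = 7.9 + 0.9 * (32.7 - 7.9)
M90 = 7.9 + 0.9 * 24.8
M90 = 30.22 dN.m

30.22 dN.m


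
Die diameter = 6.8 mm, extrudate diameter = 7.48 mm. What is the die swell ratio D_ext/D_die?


Die swell ratio = D_extrudate / D_die
= 7.48 / 6.8
= 1.1

Die swell = 1.1


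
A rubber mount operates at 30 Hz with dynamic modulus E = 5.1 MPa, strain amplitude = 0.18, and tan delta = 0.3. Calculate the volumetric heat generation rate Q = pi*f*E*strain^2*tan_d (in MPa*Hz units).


Q = pi * f * E * strain^2 * tan_d
= pi * 30 * 5.1 * 0.18^2 * 0.3
= pi * 30 * 5.1 * 0.0324 * 0.3
= 4.6721

Q = 4.6721


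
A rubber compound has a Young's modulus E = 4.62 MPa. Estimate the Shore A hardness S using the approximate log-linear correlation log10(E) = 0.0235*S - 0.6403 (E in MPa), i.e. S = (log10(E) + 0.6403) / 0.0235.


log10(E) = 0.0235*S - 0.6403  =>  S = (log10(E) + 0.6403) / 0.0235
log10(4.62) = 0.664642
S = (0.664642 + 0.6403) / 0.0235 = 1.304942 / 0.0235
S = 55.5

Shore A = 55.5


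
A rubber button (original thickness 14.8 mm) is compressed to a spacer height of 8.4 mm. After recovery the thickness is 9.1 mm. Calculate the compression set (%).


CS = (t0 - recovered) / (t0 - ts) * 100
= (14.8 - 9.1) / (14.8 - 8.4) * 100
= 5.7 / 6.4 * 100
= 89.1%

89.1%


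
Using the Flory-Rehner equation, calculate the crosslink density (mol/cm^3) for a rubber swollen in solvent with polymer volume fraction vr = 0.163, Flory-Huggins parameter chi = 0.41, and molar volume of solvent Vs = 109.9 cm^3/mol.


ln(1 - vr) = ln(1 - 0.163) = -0.1779
Numerator = -((-0.1779) + 0.163 + 0.41 * 0.163^2) = 0.0040
Denominator = 109.9 * (0.163^(1/3) - 0.163/2) = 51.0766
nu = 0.0040 / 51.0766 = 7.9056e-05 mol/cm^3

7.9056e-05 mol/cm^3


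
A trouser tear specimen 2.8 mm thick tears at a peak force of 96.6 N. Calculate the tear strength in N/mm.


Tear strength = force / thickness
= 96.6 / 2.8
= 34.5 N/mm

34.5 N/mm


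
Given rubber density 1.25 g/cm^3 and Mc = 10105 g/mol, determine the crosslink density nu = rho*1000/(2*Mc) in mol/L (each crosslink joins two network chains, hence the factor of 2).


nu = rho * 1000 / (2 * Mc)
nu = 1.25 * 1000 / (2 * 10105)
nu = 1250.0 / 20210
nu = 0.0619 mol/L

0.0619 mol/L


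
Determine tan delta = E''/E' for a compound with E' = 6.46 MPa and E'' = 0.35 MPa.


tan delta = E'' / E'
= 0.35 / 6.46
= 0.0542

tan delta = 0.0542


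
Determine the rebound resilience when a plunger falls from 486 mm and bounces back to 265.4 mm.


Resilience = h_rebound / h_drop * 100
= 265.4 / 486 * 100
= 54.6%

54.6%


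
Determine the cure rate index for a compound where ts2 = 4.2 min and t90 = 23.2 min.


CRI = 100 / (t90 - ts2)
= 100 / (23.2 - 4.2)
= 100 / 19.0
= 5.26 min^-1

5.26 min^-1


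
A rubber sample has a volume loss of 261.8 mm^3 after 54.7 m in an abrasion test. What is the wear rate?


Rate = volume_loss / distance
= 261.8 / 54.7
= 4.786 mm^3/m

4.786 mm^3/m


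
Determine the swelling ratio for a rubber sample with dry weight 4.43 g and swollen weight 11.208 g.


Q = W_swollen / W_dry
Q = 11.208 / 4.43
Q = 2.53

Q = 2.53


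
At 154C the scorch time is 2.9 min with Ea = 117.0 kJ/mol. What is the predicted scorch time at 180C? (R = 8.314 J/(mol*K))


Convert temperatures: T1 = 154 + 273.15 = 427.15 K, T2 = 180 + 273.15 = 453.15 K
ts2_new = 2.9 * exp(117000 / 8.314 * (1/453.15 - 1/427.15))
1/T2 - 1/T1 = -1.3432e-04
ts2_new = 0.44 min

0.44 min


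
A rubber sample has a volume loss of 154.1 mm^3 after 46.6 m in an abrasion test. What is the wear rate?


Rate = volume_loss / distance
= 154.1 / 46.6
= 3.307 mm^3/m

3.307 mm^3/m


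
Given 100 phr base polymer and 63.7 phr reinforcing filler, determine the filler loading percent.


Filler % = filler / (rubber + filler) * 100
= 63.7 / (100 + 63.7) * 100
= 63.7 / 163.7 * 100
= 38.91%

38.91%


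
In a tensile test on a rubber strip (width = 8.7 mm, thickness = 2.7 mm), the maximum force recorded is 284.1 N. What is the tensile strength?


Area = width * thickness = 8.7 * 2.7 = 23.49 mm^2
TS = force / area = 284.1 / 23.49 = 12.09 MPa

12.09 MPa


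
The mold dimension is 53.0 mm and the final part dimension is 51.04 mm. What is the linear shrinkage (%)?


Shrinkage = (mold - part) / mold * 100
= (53.0 - 51.04) / 53.0 * 100
= 1.96 / 53.0 * 100
= 3.7%

3.7%


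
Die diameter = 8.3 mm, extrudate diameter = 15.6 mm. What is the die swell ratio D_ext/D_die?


Die swell ratio = D_extrudate / D_die
= 15.6 / 8.3
= 1.88

Die swell = 1.88


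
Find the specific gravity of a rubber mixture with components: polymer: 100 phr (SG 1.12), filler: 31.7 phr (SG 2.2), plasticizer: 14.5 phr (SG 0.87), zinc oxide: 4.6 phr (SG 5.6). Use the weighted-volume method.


Sum of weights = 150.8
Volume contributions:
  polymer: 100/1.12 = 89.2857
  filler: 31.7/2.2 = 14.4091
  plasticizer: 14.5/0.87 = 16.6667
  zinc oxide: 4.6/5.6 = 0.8214
Sum of volumes = 121.1829
SG = 150.8 / 121.1829 = 1.244

SG = 1.244


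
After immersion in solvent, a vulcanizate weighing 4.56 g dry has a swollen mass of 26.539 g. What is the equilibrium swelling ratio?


Q = W_swollen / W_dry
Q = 26.539 / 4.56
Q = 5.82

Q = 5.82


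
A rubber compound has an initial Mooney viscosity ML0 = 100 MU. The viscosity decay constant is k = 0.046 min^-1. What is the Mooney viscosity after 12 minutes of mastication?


ML = ML0 * exp(-k * t)
ML = 100 * exp(-0.046 * 12)
ML = 100 * 0.5758
ML = 57.58 MU

57.58 MU


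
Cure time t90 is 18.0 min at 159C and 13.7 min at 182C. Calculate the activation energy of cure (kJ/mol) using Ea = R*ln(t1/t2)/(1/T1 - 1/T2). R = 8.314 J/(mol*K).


T1 = 432.15 K, T2 = 455.15 K
1/T1 - 1/T2 = 1.1693e-04
ln(t1/t2) = ln(18.0/13.7) = 0.2730
Ea = 8.314 * 0.2730 / 1.1693e-04 = 19408.6619 J/mol
Ea = 19.41 kJ/mol

19.41 kJ/mol


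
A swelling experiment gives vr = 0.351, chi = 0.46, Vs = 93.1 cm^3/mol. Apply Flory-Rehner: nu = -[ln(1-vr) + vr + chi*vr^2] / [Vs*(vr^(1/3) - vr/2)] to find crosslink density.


ln(1 - vr) = ln(1 - 0.351) = -0.4323
Numerator = -((-0.4323) + 0.351 + 0.46 * 0.351^2) = 0.0247
Denominator = 93.1 * (0.351^(1/3) - 0.351/2) = 49.3337
nu = 0.0247 / 49.3337 = 4.9966e-04 mol/cm^3

4.9966e-04 mol/cm^3


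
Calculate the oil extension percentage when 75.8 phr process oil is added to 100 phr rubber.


Oil % = oil / (100 + oil) * 100
= 75.8 / (100 + 75.8) * 100
= 75.8 / 175.8 * 100
= 43.12%

43.12%


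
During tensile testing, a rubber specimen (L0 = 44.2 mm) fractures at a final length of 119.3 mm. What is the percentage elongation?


Elongation = (Lf - L0) / L0 * 100
= (119.3 - 44.2) / 44.2 * 100
= 75.1 / 44.2 * 100
= 169.9%

169.9%


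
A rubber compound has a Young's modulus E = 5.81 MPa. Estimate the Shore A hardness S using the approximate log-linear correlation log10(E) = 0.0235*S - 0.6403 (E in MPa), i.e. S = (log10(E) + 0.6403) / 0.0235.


log10(E) = 0.0235*S - 0.6403  =>  S = (log10(E) + 0.6403) / 0.0235
log10(5.81) = 0.764176
S = (0.764176 + 0.6403) / 0.0235 = 1.404476 / 0.0235
S = 59.8

Shore A = 59.8


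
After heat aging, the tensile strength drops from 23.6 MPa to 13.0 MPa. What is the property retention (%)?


Retention = aged / original * 100
= 13.0 / 23.6 * 100
= 55.1%

55.1%


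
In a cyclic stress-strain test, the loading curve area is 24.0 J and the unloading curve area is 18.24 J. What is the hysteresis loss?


Hysteresis loss = loading - unloading
= 24.0 - 18.24
= 5.76 J

5.76 J


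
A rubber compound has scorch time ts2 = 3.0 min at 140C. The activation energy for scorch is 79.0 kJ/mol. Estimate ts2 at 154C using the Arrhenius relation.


Convert temperatures: T1 = 140 + 273.15 = 413.15 K, T2 = 154 + 273.15 = 427.15 K
ts2_new = 3.0 * exp(79000 / 8.314 * (1/427.15 - 1/413.15))
1/T2 - 1/T1 = -7.9330e-05
ts2_new = 1.41 min

1.41 min


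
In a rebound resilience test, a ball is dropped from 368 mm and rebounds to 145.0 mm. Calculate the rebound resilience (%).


Resilience = h_rebound / h_drop * 100
= 145.0 / 368 * 100
= 39.4%

39.4%


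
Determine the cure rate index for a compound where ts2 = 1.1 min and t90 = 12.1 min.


CRI = 100 / (t90 - ts2)
= 100 / (12.1 - 1.1)
= 100 / 11.0
= 9.09 min^-1

9.09 min^-1


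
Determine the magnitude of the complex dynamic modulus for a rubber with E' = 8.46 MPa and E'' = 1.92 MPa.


|E*| = sqrt(E'^2 + E''^2)
= sqrt(8.46^2 + 1.92^2)
= sqrt(71.5716 + 3.6864)
= 8.675 MPa

8.675 MPa


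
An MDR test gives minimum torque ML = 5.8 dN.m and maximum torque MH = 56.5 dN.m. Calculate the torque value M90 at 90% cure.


M90 = ML + 0.9 * (MH - ML)
M90 = 5.8 + 0.9 * (56.5 - 5.8)
M90 = 5.8 + 0.9 * 50.7
M90 = 51.43 dN.m

51.43 dN.m


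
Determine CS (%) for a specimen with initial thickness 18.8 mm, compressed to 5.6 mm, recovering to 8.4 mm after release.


CS = (t0 - recovered) / (t0 - ts) * 100
= (18.8 - 8.4) / (18.8 - 5.6) * 100
= 10.4 / 13.2 * 100
= 78.8%

78.8%


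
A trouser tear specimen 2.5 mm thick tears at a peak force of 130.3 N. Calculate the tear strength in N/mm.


Tear strength = force / thickness
= 130.3 / 2.5
= 52.12 N/mm

52.12 N/mm


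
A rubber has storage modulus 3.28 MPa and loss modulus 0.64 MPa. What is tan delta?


tan delta = E'' / E'
= 0.64 / 3.28
= 0.1951

tan delta = 0.1951


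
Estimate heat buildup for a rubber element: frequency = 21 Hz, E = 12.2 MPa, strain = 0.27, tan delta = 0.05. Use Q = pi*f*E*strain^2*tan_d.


Q = pi * f * E * strain^2 * tan_d
= pi * 21 * 12.2 * 0.27^2 * 0.05
= pi * 21 * 12.2 * 0.0729 * 0.05
= 2.9338

Q = 2.9338


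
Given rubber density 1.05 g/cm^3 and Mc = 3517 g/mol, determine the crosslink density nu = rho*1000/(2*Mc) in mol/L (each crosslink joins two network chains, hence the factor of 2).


nu = rho * 1000 / (2 * Mc)
nu = 1.05 * 1000 / (2 * 3517)
nu = 1050.0 / 7034
nu = 0.1493 mol/L

0.1493 mol/L


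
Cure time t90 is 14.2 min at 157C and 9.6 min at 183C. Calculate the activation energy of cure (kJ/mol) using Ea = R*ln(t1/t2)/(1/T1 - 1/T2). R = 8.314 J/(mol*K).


T1 = 430.15 K, T2 = 456.15 K
1/T1 - 1/T2 = 1.3251e-04
ln(t1/t2) = ln(14.2/9.6) = 0.3915
Ea = 8.314 * 0.3915 / 1.3251e-04 = 24562.5018 J/mol
Ea = 24.56 kJ/mol

24.56 kJ/mol


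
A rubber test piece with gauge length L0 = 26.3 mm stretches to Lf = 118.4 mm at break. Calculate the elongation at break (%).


Elongation = (Lf - L0) / L0 * 100
= (118.4 - 26.3) / 26.3 * 100
= 92.1 / 26.3 * 100
= 350.2%

350.2%


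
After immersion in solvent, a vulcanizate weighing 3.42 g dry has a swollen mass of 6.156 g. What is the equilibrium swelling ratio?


Q = W_swollen / W_dry
Q = 6.156 / 3.42
Q = 1.8

Q = 1.8


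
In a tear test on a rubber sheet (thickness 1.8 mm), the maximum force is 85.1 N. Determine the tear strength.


Tear strength = force / thickness
= 85.1 / 1.8
= 47.28 N/mm

47.28 N/mm


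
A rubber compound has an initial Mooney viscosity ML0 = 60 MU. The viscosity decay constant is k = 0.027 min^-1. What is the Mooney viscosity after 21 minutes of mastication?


ML = ML0 * exp(-k * t)
ML = 60 * exp(-0.027 * 21)
ML = 60 * 0.5672
ML = 34.03 MU

34.03 MU


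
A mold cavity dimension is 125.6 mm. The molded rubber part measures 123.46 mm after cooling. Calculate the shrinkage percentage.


Shrinkage = (mold - part) / mold * 100
= (125.6 - 123.46) / 125.6 * 100
= 2.14 / 125.6 * 100
= 1.7%

1.7%


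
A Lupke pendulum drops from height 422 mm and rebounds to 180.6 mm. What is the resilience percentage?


Resilience = h_rebound / h_drop * 100
= 180.6 / 422 * 100
= 42.8%

42.8%


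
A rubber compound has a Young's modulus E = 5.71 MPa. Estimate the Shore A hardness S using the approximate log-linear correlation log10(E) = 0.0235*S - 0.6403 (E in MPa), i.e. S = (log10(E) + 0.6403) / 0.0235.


log10(E) = 0.0235*S - 0.6403  =>  S = (log10(E) + 0.6403) / 0.0235
log10(5.71) = 0.756636
S = (0.756636 + 0.6403) / 0.0235 = 1.396936 / 0.0235
S = 59.4

Shore A = 59.4


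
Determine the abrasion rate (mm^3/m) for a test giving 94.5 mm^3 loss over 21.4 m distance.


Rate = volume_loss / distance
= 94.5 / 21.4
= 4.416 mm^3/m

4.416 mm^3/m


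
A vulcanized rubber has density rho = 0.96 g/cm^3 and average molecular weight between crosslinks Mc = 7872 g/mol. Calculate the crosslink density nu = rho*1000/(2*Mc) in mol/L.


nu = rho * 1000 / (2 * Mc)
nu = 0.96 * 1000 / (2 * 7872)
nu = 960.0 / 15744
nu = 0.0610 mol/L

0.0610 mol/L


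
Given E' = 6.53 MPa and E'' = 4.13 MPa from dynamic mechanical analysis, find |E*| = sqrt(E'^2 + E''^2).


|E*| = sqrt(E'^2 + E''^2)
= sqrt(6.53^2 + 4.13^2)
= sqrt(42.6409 + 17.0569)
= 7.726 MPa

7.726 MPa


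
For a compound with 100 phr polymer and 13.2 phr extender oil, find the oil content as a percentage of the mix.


Oil % = oil / (100 + oil) * 100
= 13.2 / (100 + 13.2) * 100
= 13.2 / 113.2 * 100
= 11.66%

11.66%


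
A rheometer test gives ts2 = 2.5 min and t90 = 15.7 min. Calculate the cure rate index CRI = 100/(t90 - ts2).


CRI = 100 / (t90 - ts2)
= 100 / (15.7 - 2.5)
= 100 / 13.2
= 7.58 min^-1

7.58 min^-1


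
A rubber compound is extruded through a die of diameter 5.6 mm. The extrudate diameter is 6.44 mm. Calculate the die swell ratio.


Die swell ratio = D_extrudate / D_die
= 6.44 / 5.6
= 1.15

Die swell = 1.15


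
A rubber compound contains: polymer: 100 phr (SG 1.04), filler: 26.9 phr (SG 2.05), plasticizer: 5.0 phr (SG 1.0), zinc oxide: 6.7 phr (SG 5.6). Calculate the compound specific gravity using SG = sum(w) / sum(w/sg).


Sum of weights = 138.6
Volume contributions:
  polymer: 100/1.04 = 96.1538
  filler: 26.9/2.05 = 13.1220
  plasticizer: 5.0/1.0 = 5.0000
  zinc oxide: 6.7/5.6 = 1.1964
Sum of volumes = 115.4722
SG = 138.6 / 115.4722 = 1.2

SG = 1.2


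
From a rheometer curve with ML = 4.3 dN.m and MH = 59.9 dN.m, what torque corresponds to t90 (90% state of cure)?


M90 = ML + 0.9 * (MH - ML)
M90 = 4.3 + 0.9 * (59.9 - 4.3)
M90 = 4.3 + 0.9 * 55.6
M90 = 54.34 dN.m

54.34 dN.m


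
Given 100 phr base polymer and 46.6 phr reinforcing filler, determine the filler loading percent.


Filler % = filler / (rubber + filler) * 100
= 46.6 / (100 + 46.6) * 100
= 46.6 / 146.6 * 100
= 31.79%

31.79%


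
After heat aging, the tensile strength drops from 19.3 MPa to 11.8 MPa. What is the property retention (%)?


Retention = aged / original * 100
= 11.8 / 19.3 * 100
= 61.1%

61.1%


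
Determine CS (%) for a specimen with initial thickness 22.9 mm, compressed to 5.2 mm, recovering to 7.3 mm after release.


CS = (t0 - recovered) / (t0 - ts) * 100
= (22.9 - 7.3) / (22.9 - 5.2) * 100
= 15.6 / 17.7 * 100
= 88.1%

88.1%


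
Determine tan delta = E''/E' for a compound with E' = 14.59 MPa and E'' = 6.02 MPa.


tan delta = E'' / E'
= 6.02 / 14.59
= 0.4126

tan delta = 0.4126


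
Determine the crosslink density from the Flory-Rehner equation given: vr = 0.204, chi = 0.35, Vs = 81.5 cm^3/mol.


ln(1 - vr) = ln(1 - 0.204) = -0.2282
Numerator = -((-0.2282) + 0.204 + 0.35 * 0.204^2) = 0.0096
Denominator = 81.5 * (0.204^(1/3) - 0.204/2) = 39.6641
nu = 0.0096 / 39.6641 = 2.4179e-04 mol/cm^3

2.4179e-04 mol/cm^3


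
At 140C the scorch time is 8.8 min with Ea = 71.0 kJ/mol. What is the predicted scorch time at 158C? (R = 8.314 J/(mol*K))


Convert temperatures: T1 = 140 + 273.15 = 413.15 K, T2 = 158 + 273.15 = 431.15 K
ts2_new = 8.8 * exp(71000 / 8.314 * (1/431.15 - 1/413.15))
1/T2 - 1/T1 = -1.0105e-04
ts2_new = 3.71 min

3.71 min


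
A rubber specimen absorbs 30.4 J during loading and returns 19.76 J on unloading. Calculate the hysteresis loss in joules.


Hysteresis loss = loading - unloading
= 30.4 - 19.76
= 10.64 J

10.64 J


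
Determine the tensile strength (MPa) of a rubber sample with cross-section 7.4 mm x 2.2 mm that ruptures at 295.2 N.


Area = width * thickness = 7.4 * 2.2 = 16.28 mm^2
TS = force / area = 295.2 / 16.28 = 18.13 MPa

18.13 MPa


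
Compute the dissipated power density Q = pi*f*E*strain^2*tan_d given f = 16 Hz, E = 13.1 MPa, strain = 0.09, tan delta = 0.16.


Q = pi * f * E * strain^2 * tan_d
= pi * 16 * 13.1 * 0.09^2 * 0.16
= pi * 16 * 13.1 * 0.0081 * 0.16
= 0.8534

Q = 0.8534


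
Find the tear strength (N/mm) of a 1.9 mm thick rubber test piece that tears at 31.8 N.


Tear strength = force / thickness
= 31.8 / 1.9
= 16.74 N/mm

16.74 N/mm


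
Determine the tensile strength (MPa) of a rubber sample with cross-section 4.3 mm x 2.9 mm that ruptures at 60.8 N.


Area = width * thickness = 4.3 * 2.9 = 12.47 mm^2
TS = force / area = 60.8 / 12.47 = 4.88 MPa

4.88 MPa


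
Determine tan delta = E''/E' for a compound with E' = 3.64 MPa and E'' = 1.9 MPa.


tan delta = E'' / E'
= 1.9 / 3.64
= 0.522

tan delta = 0.522


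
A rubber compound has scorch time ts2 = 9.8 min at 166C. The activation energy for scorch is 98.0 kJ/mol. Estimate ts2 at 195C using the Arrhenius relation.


Convert temperatures: T1 = 166 + 273.15 = 439.15 K, T2 = 195 + 273.15 = 468.15 K
ts2_new = 9.8 * exp(98000 / 8.314 * (1/468.15 - 1/439.15))
1/T2 - 1/T1 = -1.4106e-04
ts2_new = 1.86 min

1.86 min


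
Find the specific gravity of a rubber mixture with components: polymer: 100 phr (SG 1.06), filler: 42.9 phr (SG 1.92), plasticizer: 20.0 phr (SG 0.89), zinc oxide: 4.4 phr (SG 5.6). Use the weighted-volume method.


Sum of weights = 167.3
Volume contributions:
  polymer: 100/1.06 = 94.3396
  filler: 42.9/1.92 = 22.3438
  plasticizer: 20.0/0.89 = 22.4719
  zinc oxide: 4.4/5.6 = 0.7857
Sum of volumes = 139.9410
SG = 167.3 / 139.9410 = 1.196

SG = 1.196


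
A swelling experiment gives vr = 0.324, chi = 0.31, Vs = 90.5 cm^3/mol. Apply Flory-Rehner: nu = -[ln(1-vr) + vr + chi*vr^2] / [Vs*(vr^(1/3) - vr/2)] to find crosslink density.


ln(1 - vr) = ln(1 - 0.324) = -0.3916
Numerator = -((-0.3916) + 0.324 + 0.31 * 0.324^2) = 0.0350
Denominator = 90.5 * (0.324^(1/3) - 0.324/2) = 47.4970
nu = 0.0350 / 47.4970 = 7.3730e-04 mol/cm^3

7.3730e-04 mol/cm^3


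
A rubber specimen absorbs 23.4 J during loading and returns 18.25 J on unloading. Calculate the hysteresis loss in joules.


Hysteresis loss = loading - unloading
= 23.4 - 18.25
= 5.15 J

5.15 J


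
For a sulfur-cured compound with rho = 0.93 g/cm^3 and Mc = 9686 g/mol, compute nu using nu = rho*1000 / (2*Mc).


nu = rho * 1000 / (2 * Mc)
nu = 0.93 * 1000 / (2 * 9686)
nu = 930.0 / 19372
nu = 0.0480 mol/L

0.0480 mol/L


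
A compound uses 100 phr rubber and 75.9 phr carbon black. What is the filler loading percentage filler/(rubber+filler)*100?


Filler % = filler / (rubber + filler) * 100
= 75.9 / (100 + 75.9) * 100
= 75.9 / 175.9 * 100
= 43.15%

43.15%


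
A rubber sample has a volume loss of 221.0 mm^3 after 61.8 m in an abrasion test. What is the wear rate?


Rate = volume_loss / distance
= 221.0 / 61.8
= 3.576 mm^3/m

3.576 mm^3/m


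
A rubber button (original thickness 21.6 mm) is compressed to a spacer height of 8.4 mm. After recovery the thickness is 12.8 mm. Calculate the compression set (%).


CS = (t0 - recovered) / (t0 - ts) * 100
= (21.6 - 12.8) / (21.6 - 8.4) * 100
= 8.8 / 13.2 * 100
= 66.7%

66.7%


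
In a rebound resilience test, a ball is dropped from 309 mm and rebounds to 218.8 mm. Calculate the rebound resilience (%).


Resilience = h_rebound / h_drop * 100
= 218.8 / 309 * 100
= 70.8%

70.8%


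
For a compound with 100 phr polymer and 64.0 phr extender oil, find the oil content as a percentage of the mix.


Oil % = oil / (100 + oil) * 100
= 64.0 / (100 + 64.0) * 100
= 64.0 / 164.0 * 100
= 39.02%

39.02%


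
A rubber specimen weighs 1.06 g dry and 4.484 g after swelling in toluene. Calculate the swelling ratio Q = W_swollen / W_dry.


Q = W_swollen / W_dry
Q = 4.484 / 1.06
Q = 4.23

Q = 4.23


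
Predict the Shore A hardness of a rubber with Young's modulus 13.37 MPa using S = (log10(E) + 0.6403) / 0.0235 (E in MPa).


log10(E) = 0.0235*S - 0.6403  =>  S = (log10(E) + 0.6403) / 0.0235
log10(13.37) = 1.126131
S = (1.126131 + 0.6403) / 0.0235 = 1.766431 / 0.0235
S = 75.2

Shore A = 75.2


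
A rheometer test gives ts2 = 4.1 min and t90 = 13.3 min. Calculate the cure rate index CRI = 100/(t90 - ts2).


CRI = 100 / (t90 - ts2)
= 100 / (13.3 - 4.1)
= 100 / 9.2
= 10.87 min^-1

10.87 min^-1


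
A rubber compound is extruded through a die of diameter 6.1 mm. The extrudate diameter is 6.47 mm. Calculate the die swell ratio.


Die swell ratio = D_extrudate / D_die
= 6.47 / 6.1
= 1.061

Die swell = 1.061


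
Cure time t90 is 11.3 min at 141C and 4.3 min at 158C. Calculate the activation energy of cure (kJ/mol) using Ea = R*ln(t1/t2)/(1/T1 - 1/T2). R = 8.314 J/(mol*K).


T1 = 414.15 K, T2 = 431.15 K
1/T1 - 1/T2 = 9.5206e-05
ln(t1/t2) = ln(11.3/4.3) = 0.9662
Ea = 8.314 * 0.9662 / 9.5206e-05 = 84374.0043 J/mol
Ea = 84.37 kJ/mol

84.37 kJ/mol


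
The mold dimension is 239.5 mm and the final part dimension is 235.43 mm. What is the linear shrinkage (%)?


Shrinkage = (mold - part) / mold * 100
= (239.5 - 235.43) / 239.5 * 100
= 4.07 / 239.5 * 100
= 1.7%

1.7%


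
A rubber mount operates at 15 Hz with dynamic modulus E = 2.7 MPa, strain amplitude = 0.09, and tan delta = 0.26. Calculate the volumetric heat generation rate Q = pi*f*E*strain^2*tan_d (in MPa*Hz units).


Q = pi * f * E * strain^2 * tan_d
= pi * 15 * 2.7 * 0.09^2 * 0.26
= pi * 15 * 2.7 * 0.0081 * 0.26
= 0.2680

Q = 0.2680


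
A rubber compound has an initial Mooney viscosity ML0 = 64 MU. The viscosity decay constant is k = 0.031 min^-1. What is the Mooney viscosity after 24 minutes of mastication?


ML = ML0 * exp(-k * t)
ML = 64 * exp(-0.031 * 24)
ML = 64 * 0.4752
ML = 30.41 MU

30.41 MU


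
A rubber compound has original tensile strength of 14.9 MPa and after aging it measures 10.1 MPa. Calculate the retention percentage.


Retention = aged / original * 100
= 10.1 / 14.9 * 100
= 67.8%

67.8%


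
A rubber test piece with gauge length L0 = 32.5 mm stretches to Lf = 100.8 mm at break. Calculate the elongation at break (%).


Elongation = (Lf - L0) / L0 * 100
= (100.8 - 32.5) / 32.5 * 100
= 68.3 / 32.5 * 100
= 210.2%

210.2%


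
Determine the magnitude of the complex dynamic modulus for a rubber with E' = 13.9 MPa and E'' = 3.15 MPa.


|E*| = sqrt(E'^2 + E''^2)
= sqrt(13.9^2 + 3.15^2)
= sqrt(193.2100 + 9.9225)
= 14.252 MPa

14.252 MPa


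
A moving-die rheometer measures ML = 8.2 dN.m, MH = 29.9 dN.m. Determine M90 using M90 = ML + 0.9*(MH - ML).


M90 = ML + 0.9 * (MH - ML)
M90 = 8.2 + 0.9 * (29.9 - 8.2)
M90 = 8.2 + 0.9 * 21.7
M90 = 27.73 dN.m

27.73 dN.m


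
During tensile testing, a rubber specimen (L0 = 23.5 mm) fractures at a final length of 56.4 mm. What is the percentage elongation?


Elongation = (Lf - L0) / L0 * 100
= (56.4 - 23.5) / 23.5 * 100
= 32.9 / 23.5 * 100
= 140.0%

140.0%


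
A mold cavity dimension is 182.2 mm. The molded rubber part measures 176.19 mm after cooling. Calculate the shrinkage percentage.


Shrinkage = (mold - part) / mold * 100
= (182.2 - 176.19) / 182.2 * 100
= 6.01 / 182.2 * 100
= 3.3%

3.3%


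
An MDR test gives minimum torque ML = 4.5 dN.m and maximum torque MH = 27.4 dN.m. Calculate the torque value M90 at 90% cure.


M90 = ML + 0.9 * (MH - ML)
M90 = 4.5 + 0.9 * (27.4 - 4.5)
M90 = 4.5 + 0.9 * 22.9
M90 = 25.11 dN.m

25.11 dN.m


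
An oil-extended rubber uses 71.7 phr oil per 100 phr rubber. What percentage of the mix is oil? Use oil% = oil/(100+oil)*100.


Oil % = oil / (100 + oil) * 100
= 71.7 / (100 + 71.7) * 100
= 71.7 / 171.7 * 100
= 41.76%

41.76%


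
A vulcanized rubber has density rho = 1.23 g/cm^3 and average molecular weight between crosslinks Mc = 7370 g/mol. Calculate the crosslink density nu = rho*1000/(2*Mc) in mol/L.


nu = rho * 1000 / (2 * Mc)
nu = 1.23 * 1000 / (2 * 7370)
nu = 1230.0 / 14740
nu = 0.0834 mol/L

0.0834 mol/L


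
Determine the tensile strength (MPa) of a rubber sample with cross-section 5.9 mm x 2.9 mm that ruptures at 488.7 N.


Area = width * thickness = 5.9 * 2.9 = 17.11 mm^2
TS = force / area = 488.7 / 17.11 = 28.56 MPa

28.56 MPa


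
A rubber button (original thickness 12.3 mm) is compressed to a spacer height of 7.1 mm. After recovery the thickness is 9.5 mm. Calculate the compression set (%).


CS = (t0 - recovered) / (t0 - ts) * 100
= (12.3 - 9.5) / (12.3 - 7.1) * 100
= 2.8 / 5.2 * 100
= 53.8%

53.8%


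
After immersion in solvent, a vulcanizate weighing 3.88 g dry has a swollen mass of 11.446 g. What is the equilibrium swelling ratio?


Q = W_swollen / W_dry
Q = 11.446 / 3.88
Q = 2.95

Q = 2.95


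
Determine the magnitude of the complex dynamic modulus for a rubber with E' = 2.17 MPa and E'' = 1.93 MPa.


|E*| = sqrt(E'^2 + E''^2)
= sqrt(2.17^2 + 1.93^2)
= sqrt(4.7089 + 3.7249)
= 2.904 MPa

2.904 MPa


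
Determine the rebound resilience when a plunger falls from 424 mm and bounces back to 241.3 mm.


Resilience = h_rebound / h_drop * 100
= 241.3 / 424 * 100
= 56.9%

56.9%


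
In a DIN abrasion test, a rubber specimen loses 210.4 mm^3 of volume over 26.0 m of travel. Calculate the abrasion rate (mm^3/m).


Rate = volume_loss / distance
= 210.4 / 26.0
= 8.092 mm^3/m

8.092 mm^3/m


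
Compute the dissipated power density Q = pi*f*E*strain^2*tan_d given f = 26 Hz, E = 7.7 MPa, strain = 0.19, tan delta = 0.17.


Q = pi * f * E * strain^2 * tan_d
= pi * 26 * 7.7 * 0.19^2 * 0.17
= pi * 26 * 7.7 * 0.0361 * 0.17
= 3.8598

Q = 3.8598


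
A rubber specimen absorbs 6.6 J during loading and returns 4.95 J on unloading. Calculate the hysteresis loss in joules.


Hysteresis loss = loading - unloading
= 6.6 - 4.95
= 1.65 J

1.65 J


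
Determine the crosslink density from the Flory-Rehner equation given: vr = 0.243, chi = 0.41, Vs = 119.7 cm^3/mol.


ln(1 - vr) = ln(1 - 0.243) = -0.2784
Numerator = -((-0.2784) + 0.243 + 0.41 * 0.243^2) = 0.0112
Denominator = 119.7 * (0.243^(1/3) - 0.243/2) = 60.1523
nu = 0.0112 / 60.1523 = 1.8589e-04 mol/cm^3

1.8589e-04 mol/cm^3


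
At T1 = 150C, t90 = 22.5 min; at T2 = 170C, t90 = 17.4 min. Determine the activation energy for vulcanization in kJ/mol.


T1 = 423.15 K, T2 = 443.15 K
1/T1 - 1/T2 = 1.0666e-04
ln(t1/t2) = ln(22.5/17.4) = 0.2570
Ea = 8.314 * 0.2570 / 1.0666e-04 = 20037.0812 J/mol
Ea = 20.04 kJ/mol

20.04 kJ/mol


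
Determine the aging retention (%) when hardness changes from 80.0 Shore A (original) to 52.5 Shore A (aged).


Retention = aged / original * 100
= 52.5 / 80.0 * 100
= 65.6%

65.6%


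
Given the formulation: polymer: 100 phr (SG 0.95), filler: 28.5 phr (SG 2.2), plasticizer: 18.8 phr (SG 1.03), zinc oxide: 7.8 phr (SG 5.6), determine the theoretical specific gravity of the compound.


Sum of weights = 155.1
Volume contributions:
  polymer: 100/0.95 = 105.2632
  filler: 28.5/2.2 = 12.9545
  plasticizer: 18.8/1.03 = 18.2524
  zinc oxide: 7.8/5.6 = 1.3929
Sum of volumes = 137.8630
SG = 155.1 / 137.8630 = 1.125

SG = 1.125


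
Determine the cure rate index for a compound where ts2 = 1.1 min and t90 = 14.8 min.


CRI = 100 / (t90 - ts2)
= 100 / (14.8 - 1.1)
= 100 / 13.7
= 7.3 min^-1

7.3 min^-1


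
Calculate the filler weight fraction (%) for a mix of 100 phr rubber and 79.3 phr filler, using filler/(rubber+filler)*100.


Filler % = filler / (rubber + filler) * 100
= 79.3 / (100 + 79.3) * 100
= 79.3 / 179.3 * 100
= 44.23%

44.23%


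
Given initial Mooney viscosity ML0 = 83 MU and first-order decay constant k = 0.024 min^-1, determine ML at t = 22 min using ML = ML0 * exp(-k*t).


ML = ML0 * exp(-k * t)
ML = 83 * exp(-0.024 * 22)
ML = 83 * 0.5898
ML = 48.95 MU

48.95 MU


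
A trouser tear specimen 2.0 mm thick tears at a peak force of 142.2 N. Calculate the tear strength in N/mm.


Tear strength = force / thickness
= 142.2 / 2.0
= 71.1 N/mm

71.1 N/mm


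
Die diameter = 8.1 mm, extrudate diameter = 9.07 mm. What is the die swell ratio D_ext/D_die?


Die swell ratio = D_extrudate / D_die
= 9.07 / 8.1
= 1.12

Die swell = 1.12


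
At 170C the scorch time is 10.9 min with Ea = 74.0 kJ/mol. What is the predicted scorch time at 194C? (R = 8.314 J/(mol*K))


Convert temperatures: T1 = 170 + 273.15 = 443.15 K, T2 = 194 + 273.15 = 467.15 K
ts2_new = 10.9 * exp(74000 / 8.314 * (1/467.15 - 1/443.15))
1/T2 - 1/T1 = -1.1593e-04
ts2_new = 3.88 min

3.88 min


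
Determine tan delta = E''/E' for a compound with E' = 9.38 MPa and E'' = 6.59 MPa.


tan delta = E'' / E'
= 6.59 / 9.38
= 0.7026

tan delta = 0.7026


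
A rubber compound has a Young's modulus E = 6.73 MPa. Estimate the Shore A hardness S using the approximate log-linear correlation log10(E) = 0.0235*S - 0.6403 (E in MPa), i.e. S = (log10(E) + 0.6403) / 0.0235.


log10(E) = 0.0235*S - 0.6403  =>  S = (log10(E) + 0.6403) / 0.0235
log10(6.73) = 0.828015
S = (0.828015 + 0.6403) / 0.0235 = 1.468315 / 0.0235
S = 62.5

Shore A = 62.5


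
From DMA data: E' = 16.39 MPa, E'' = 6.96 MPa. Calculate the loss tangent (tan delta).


tan delta = E'' / E'
= 6.96 / 16.39
= 0.4246

tan delta = 0.4246


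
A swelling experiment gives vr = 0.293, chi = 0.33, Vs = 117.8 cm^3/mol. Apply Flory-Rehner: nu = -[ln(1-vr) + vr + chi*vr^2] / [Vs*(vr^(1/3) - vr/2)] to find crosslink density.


ln(1 - vr) = ln(1 - 0.293) = -0.3467
Numerator = -((-0.3467) + 0.293 + 0.33 * 0.293^2) = 0.0254
Denominator = 117.8 * (0.293^(1/3) - 0.293/2) = 60.9833
nu = 0.0254 / 60.9833 = 4.1642e-04 mol/cm^3

4.1642e-04 mol/cm^3


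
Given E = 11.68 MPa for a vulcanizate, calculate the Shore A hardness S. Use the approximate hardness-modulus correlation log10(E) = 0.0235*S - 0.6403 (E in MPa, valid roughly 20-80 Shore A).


log10(E) = 0.0235*S - 0.6403  =>  S = (log10(E) + 0.6403) / 0.0235
log10(11.68) = 1.067443
S = (1.067443 + 0.6403) / 0.0235 = 1.707743 / 0.0235
S = 72.7

Shore A = 72.7


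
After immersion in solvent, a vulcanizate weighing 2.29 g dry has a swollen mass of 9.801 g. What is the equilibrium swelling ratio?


Q = W_swollen / W_dry
Q = 9.801 / 2.29
Q = 4.28

Q = 4.28


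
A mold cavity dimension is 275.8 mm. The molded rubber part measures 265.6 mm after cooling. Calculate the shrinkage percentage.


Shrinkage = (mold - part) / mold * 100
= (275.8 - 265.6) / 275.8 * 100
= 10.2 / 275.8 * 100
= 3.7%

3.7%


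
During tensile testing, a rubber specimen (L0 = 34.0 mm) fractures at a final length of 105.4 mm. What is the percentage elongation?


Elongation = (Lf - L0) / L0 * 100
= (105.4 - 34.0) / 34.0 * 100
= 71.4 / 34.0 * 100
= 210.0%

210.0%
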